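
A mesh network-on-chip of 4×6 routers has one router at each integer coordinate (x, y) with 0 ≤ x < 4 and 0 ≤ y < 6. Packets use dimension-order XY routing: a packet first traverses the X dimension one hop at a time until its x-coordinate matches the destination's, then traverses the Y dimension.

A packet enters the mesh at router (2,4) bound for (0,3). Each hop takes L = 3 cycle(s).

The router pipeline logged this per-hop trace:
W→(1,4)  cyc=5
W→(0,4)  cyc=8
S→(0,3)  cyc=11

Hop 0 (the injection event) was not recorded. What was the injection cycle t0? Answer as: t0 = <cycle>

cyc[1] = 5 and cyc[k] = t0 + k·L for every k.
t0 = cyc[1] − L = 5 − 3 = 2.

t0 = 2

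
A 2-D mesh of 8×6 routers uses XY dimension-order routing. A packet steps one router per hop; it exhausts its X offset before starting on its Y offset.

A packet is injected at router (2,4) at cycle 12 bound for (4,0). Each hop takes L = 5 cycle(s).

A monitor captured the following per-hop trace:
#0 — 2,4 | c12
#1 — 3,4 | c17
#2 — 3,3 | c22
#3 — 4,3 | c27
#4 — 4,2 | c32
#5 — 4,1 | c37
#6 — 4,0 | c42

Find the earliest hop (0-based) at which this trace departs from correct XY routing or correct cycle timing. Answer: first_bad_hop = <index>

first_bad_hop = 2

  1: Δx=+1 Δy=+0 Δt=5 [ok]
  2: Δx=+0 Δy=-1 Δt=5 [BAD: Y-move but x=3≠4]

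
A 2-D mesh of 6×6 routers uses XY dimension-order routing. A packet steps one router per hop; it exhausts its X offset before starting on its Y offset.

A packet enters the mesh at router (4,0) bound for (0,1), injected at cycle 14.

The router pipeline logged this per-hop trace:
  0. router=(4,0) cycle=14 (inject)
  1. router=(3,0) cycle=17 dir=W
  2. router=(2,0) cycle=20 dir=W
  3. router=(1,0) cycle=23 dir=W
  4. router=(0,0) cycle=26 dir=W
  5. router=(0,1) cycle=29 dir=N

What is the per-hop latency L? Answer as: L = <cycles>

L = 3

Δcyc across hop 0→1: 17 − 14 = 3.
Per-hop latency L = Δcyc = 3.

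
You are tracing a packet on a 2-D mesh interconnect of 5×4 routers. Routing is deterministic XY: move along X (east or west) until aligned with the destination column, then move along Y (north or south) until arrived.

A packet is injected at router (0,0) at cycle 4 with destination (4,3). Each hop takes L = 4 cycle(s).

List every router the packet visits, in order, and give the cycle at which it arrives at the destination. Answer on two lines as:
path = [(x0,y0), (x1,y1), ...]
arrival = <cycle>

t=4: at (0,0)
t=8: at (1,0) after E
t=12: at (2,0) after E
t=16: at (3,0) after E
t=20: at (4,0) after E
t=24: at (4,1) after N
t=28: at (4,2) after N
t=32: at (4,3) after N

path = [(0,0), (1,0), (2,0), (3,0), (4,0), (4,1), (4,2), (4,3)]
arrival = 32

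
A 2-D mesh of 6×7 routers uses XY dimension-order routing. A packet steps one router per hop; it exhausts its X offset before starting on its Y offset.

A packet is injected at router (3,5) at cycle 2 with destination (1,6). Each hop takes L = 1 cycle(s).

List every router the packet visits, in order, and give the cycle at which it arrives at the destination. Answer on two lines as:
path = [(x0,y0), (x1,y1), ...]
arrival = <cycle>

[0] x=3 y=5 t=2
[1] x=2 y=5 t=3 →W
[2] x=1 y=5 t=4 →W
[3] x=1 y=6 t=5 →N

path = [(3,5), (2,5), (1,5), (1,6)]
arrival = 5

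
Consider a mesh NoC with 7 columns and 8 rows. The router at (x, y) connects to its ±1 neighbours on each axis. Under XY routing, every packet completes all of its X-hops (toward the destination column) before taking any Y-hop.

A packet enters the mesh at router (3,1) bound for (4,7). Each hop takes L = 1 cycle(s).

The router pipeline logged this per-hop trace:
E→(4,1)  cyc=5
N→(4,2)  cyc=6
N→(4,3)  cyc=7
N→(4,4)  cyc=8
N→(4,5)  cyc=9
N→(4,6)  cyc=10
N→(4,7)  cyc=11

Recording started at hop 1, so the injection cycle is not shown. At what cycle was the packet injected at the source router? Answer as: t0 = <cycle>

t0 = 4

cyc[1] = 5 and cyc[k] = t0 + k·L for every k.
So t0 = 5 − 1·1 = 4.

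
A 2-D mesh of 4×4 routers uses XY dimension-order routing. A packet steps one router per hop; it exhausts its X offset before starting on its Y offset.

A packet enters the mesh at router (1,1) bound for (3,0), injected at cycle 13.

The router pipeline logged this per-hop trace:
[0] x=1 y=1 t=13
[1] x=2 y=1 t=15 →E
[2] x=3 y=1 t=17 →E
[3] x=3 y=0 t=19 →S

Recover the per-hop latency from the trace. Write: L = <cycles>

L = 2

From hop 0 (13) to hop 1 (15): +2 cycles.
Each hop adds L, hence L = 2.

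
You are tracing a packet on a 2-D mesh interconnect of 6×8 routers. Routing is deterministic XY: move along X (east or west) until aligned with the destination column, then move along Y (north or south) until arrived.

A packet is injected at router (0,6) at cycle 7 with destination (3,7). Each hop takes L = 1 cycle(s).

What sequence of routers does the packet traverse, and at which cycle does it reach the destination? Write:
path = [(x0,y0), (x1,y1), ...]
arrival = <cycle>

#0 — 0,6 | c7
#1 — 1,6 | c8 | E
#2 — 2,6 | c9 | E
#3 — 3,6 | c10 | E
#4 — 3,7 | c11 | N

path = [(0,6), (1,6), (2,6), (3,6), (3,7)]
arrival = 11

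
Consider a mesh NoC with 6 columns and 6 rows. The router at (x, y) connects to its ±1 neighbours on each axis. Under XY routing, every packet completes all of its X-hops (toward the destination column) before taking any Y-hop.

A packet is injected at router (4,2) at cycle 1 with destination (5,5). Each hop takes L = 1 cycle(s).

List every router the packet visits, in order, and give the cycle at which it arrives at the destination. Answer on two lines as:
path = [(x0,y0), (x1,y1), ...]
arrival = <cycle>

  0. router=(4,2) cycle=1 (inject)
  1. router=(5,2) cycle=2 dir=E
  2. router=(5,3) cycle=3 dir=N
  3. router=(5,4) cycle=4 dir=N
  4. router=(5,5) cycle=5 dir=N

path = [(4,2), (5,2), (5,3), (5,4), (5,5)]
arrival = 5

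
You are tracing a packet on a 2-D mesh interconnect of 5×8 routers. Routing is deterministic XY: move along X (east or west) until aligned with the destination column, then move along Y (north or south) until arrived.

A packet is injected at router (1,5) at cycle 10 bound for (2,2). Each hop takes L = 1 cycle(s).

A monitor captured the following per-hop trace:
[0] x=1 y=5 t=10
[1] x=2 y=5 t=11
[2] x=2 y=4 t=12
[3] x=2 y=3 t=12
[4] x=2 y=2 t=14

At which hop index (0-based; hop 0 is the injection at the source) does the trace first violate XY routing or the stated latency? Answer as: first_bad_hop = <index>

[1] (+1,+0) / 1c ⇒ ok
[2] (+0,-1) / 1c ⇒ ok
[3] (+0,-1) / 0c ⇒ BAD: Δcyc=0≠L

first_bad_hop = 3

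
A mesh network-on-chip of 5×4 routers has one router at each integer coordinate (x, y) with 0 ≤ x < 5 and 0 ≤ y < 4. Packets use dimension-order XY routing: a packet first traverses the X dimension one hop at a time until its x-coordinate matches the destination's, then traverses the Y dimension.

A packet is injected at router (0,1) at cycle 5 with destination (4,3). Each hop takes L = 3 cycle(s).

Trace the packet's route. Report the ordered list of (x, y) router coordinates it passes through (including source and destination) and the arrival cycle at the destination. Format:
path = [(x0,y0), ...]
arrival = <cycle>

hop 0: (0,1) @ cyc 5
hop 1: (1,1) @ cyc 8  [E]
hop 2: (2,1) @ cyc 11  [E]
hop 3: (3,1) @ cyc 14  [E]
hop 4: (4,1) @ cyc 17  [E]
hop 5: (4,2) @ cyc 20  [N]
hop 6: (4,3) @ cyc 23  [N]

path = [(0,1), (1,1), (2,1), (3,1), (4,1), (4,2), (4,3)]
arrival = 23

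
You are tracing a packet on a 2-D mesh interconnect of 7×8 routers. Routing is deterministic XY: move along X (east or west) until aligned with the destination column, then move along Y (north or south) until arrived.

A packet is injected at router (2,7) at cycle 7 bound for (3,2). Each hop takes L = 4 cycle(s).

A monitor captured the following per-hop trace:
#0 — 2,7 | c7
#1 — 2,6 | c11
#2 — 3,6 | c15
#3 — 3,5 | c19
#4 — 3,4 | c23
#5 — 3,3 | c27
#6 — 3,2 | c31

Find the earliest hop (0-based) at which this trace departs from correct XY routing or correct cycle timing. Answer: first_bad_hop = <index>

  1: Δx=+0 Δy=-1 Δt=4 [BAD: Y-move but x=2≠3]

first_bad_hop = 1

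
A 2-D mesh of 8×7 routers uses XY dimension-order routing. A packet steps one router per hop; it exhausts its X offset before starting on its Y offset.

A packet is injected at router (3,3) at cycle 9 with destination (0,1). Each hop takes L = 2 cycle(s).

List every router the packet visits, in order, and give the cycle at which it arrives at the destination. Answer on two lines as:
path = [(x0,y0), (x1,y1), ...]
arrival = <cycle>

hop 0: (3,3) @ cyc 9
hop 1: (2,3) @ cyc 11  [W]
hop 2: (1,3) @ cyc 13  [W]
hop 3: (0,3) @ cyc 15  [W]
hop 4: (0,2) @ cyc 17  [S]
hop 5: (0,1) @ cyc 19  [S]

path = [(3,3), (2,3), (1,3), (0,3), (0,2), (0,1)]
arrival = 19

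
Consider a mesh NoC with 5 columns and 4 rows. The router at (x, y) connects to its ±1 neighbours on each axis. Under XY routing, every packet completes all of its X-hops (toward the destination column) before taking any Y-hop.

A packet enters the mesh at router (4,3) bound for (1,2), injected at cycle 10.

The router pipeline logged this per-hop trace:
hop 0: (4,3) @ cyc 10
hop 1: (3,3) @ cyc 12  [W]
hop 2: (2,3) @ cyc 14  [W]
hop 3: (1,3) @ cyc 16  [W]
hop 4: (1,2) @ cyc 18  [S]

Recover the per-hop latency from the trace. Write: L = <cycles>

From hop 0 (10) to hop 1 (12): +2 cycles.
One hop costs L cycles, so L = 2.

L = 2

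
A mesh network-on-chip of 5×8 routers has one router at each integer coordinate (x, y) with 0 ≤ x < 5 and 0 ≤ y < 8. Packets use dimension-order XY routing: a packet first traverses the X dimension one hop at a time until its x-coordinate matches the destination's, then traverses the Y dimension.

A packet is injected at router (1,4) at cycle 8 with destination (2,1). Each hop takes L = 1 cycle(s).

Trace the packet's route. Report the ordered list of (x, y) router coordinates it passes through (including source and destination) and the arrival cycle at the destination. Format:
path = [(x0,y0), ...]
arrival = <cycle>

path = [(1,4), (2,4), (2,3), (2,2), (2,1)]
arrival = 12

t=8: at (1,4)
t=9: at (2,4) after E
t=10: at (2,3) after S
t=11: at (2,2) after S
t=12: at (2,1) after S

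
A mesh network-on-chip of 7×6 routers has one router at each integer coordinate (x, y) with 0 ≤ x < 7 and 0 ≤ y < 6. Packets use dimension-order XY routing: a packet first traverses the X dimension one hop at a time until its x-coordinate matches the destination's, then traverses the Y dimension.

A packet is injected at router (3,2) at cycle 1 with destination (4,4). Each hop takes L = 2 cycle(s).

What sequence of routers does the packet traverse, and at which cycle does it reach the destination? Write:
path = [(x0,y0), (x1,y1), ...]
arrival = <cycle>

path = [(3,2), (4,2), (4,3), (4,4)]
arrival = 7

t=1: at (3,2)
t=3: at (4,2) after E
t=5: at (4,3) after N
t=7: at (4,4) after N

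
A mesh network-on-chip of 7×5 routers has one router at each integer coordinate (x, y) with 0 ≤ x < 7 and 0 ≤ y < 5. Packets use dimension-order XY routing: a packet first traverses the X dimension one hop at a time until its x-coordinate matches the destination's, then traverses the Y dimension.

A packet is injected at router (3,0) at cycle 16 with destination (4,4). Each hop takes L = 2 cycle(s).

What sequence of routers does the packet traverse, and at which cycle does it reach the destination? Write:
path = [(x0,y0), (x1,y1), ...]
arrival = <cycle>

  0. router=(3,0) cycle=16 (inject)
  1. router=(4,0) cycle=18 dir=E
  2. router=(4,1) cycle=20 dir=N
  3. router=(4,2) cycle=22 dir=N
  4. router=(4,3) cycle=24 dir=N
  5. router=(4,4) cycle=26 dir=N

path = [(3,0), (4,0), (4,1), (4,2), (4,3), (4,4)]
arrival = 26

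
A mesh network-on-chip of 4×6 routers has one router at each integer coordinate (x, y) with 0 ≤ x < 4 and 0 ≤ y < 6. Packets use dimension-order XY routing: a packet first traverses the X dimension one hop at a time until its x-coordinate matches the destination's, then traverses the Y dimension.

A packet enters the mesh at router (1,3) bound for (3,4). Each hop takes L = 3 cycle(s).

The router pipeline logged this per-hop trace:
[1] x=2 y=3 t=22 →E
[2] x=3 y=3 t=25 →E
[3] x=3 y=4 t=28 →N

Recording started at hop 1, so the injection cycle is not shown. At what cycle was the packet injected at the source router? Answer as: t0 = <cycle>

At hop 1 the cycle is 22; in general cyc_k = t0 + kL.
Therefore t0 = 22 − L = 19.

t0 = 19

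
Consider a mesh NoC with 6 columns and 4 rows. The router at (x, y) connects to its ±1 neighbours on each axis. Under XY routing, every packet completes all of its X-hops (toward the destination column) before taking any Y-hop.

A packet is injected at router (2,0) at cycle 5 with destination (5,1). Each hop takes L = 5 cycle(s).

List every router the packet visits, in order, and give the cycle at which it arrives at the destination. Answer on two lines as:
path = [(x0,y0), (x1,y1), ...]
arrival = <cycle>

path = [(2,0), (3,0), (4,0), (5,0), (5,1)]
arrival = 25

#0 — 2,0 | c5
#1 — 3,0 | c10 | E
#2 — 4,0 | c15 | E
#3 — 5,0 | c20 | E
#4 — 5,1 | c25 | N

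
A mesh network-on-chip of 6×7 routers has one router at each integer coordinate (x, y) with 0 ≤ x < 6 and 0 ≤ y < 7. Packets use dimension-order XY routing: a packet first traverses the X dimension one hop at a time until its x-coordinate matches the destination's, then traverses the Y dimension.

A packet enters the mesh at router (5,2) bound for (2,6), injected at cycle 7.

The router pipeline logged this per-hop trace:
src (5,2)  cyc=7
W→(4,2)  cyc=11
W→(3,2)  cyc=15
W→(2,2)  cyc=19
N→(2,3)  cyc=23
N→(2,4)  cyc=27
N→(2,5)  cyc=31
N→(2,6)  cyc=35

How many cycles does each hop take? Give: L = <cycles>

cyc[1] − cyc[0] = 11 − 7 = 4.
That increment is L by definition: L = 4.

L = 4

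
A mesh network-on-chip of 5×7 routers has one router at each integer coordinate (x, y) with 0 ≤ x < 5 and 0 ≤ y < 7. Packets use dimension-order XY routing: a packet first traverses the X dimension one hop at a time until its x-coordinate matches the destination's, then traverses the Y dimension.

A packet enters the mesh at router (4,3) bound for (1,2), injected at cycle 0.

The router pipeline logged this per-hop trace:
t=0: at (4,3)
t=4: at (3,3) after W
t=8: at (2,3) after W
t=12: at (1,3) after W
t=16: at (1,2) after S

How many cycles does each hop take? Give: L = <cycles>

L = 4

Between hops 0 and 1 the cycle counter advances 4 − 0 = 4.
That increment is L by definition: L = 4.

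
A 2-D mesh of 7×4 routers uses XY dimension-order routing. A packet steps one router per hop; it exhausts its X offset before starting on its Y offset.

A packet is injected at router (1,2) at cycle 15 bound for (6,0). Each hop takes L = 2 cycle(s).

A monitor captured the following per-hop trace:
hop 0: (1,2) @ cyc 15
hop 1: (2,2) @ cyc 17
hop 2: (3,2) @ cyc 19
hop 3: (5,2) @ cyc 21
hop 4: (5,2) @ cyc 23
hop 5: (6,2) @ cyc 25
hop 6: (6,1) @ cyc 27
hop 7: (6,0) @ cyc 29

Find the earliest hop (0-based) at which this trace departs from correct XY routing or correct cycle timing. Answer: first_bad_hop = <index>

  1: Δx=+1 Δy=+0 Δt=2 [ok]
  2: Δx=+1 Δy=+0 Δt=2 [ok]
  3: Δx=+2 Δy=+0 Δt=2 [BAD: non-unit step]

first_bad_hop = 3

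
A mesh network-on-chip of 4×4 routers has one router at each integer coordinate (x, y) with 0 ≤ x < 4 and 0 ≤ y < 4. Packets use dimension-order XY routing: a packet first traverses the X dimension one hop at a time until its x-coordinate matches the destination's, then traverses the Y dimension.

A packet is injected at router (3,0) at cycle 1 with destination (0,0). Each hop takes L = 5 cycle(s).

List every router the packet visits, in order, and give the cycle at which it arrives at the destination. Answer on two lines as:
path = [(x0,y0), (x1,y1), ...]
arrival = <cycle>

path = [(3,0), (2,0), (1,0), (0,0)]
arrival = 16

hop 0: (3,0) @ cyc 1
hop 1: (2,0) @ cyc 6  [W]
hop 2: (1,0) @ cyc 11  [W]
hop 3: (0,0) @ cyc 16  [W]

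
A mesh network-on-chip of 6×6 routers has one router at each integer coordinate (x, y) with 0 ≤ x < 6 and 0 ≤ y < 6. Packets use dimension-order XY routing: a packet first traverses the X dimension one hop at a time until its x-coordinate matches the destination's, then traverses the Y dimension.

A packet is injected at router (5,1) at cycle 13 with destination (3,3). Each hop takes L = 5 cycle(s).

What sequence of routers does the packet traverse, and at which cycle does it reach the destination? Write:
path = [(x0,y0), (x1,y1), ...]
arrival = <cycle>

path = [(5,1), (4,1), (3,1), (3,2), (3,3)]
arrival = 33

#0 — 5,1 | c13
#1 — 4,1 | c18 | W
#2 — 3,1 | c23 | W
#3 — 3,2 | c28 | N
#4 — 3,3 | c33 | N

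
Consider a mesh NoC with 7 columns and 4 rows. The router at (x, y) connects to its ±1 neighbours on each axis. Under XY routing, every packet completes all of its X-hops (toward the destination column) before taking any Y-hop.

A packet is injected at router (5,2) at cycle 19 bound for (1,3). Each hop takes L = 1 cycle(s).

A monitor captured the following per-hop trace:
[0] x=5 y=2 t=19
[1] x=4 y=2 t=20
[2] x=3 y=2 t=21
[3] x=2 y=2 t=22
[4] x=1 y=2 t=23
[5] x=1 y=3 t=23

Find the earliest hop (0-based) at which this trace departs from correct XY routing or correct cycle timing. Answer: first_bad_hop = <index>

first_bad_hop = 5

  1: Δx=-1 Δy=+0 Δt=1 [ok]
  2: Δx=-1 Δy=+0 Δt=1 [ok]
  3: Δx=-1 Δy=+0 Δt=1 [ok]
  4: Δx=-1 Δy=+0 Δt=1 [ok]
  5: Δx=+0 Δy=+1 Δt=0 [BAD: Δcyc=0≠L]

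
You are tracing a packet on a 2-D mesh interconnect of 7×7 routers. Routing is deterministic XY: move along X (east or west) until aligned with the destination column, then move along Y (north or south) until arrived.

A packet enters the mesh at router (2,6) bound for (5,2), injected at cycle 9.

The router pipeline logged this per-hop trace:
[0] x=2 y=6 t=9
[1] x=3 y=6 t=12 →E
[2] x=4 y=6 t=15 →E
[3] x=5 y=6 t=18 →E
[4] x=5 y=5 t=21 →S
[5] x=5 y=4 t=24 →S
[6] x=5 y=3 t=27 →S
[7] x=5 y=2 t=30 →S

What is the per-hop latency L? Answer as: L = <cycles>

L = 3

Δcyc across hop 0→1: 12 − 9 = 3.
Each hop adds L, hence L = 3.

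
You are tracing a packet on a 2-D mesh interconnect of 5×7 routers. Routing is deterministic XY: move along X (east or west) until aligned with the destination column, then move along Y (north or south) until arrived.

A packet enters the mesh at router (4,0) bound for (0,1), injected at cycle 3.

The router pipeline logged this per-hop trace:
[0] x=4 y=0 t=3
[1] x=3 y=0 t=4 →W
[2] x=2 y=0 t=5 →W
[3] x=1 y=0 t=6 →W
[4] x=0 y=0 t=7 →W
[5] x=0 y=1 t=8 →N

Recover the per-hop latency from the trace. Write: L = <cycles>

cyc[1] − cyc[0] = 4 − 3 = 1.
That increment is L by definition: L = 1.

L = 1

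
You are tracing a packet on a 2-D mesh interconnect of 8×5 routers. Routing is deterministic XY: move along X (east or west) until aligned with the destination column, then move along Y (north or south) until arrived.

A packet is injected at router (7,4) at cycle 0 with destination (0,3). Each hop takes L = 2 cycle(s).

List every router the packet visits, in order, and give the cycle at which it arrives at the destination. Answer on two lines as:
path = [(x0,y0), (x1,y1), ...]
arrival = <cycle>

t=0: at (7,4)
t=2: at (6,4) after W
t=4: at (5,4) after W
t=6: at (4,4) after W
t=8: at (3,4) after W
t=10: at (2,4) after W
t=12: at (1,4) after W
t=14: at (0,4) after W
t=16: at (0,3) after S

path = [(7,4), (6,4), (5,4), (4,4), (3,4), (2,4), (1,4), (0,4), (0,3)]
arrival = 16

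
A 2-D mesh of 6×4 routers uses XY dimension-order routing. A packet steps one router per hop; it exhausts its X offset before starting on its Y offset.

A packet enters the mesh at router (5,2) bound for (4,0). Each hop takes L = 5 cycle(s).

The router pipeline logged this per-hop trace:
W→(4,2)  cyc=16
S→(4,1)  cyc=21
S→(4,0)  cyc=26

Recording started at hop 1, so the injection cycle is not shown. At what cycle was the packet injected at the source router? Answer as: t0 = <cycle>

t0 = 11

cyc[1] = 16 and cyc[k] = t0 + k·L for every k.
t0 = cyc[1] − L = 16 − 5 = 11.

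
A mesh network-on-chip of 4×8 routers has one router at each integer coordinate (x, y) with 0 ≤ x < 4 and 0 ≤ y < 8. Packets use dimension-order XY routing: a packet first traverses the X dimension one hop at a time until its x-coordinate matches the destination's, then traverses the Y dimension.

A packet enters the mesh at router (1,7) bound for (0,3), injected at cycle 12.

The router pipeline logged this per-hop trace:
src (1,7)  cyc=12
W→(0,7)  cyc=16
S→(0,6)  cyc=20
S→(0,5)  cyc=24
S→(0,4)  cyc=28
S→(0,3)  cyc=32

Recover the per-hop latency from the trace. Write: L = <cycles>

L = 4

From hop 0 (12) to hop 1 (16): +4 cycles.
That increment is L by definition: L = 4.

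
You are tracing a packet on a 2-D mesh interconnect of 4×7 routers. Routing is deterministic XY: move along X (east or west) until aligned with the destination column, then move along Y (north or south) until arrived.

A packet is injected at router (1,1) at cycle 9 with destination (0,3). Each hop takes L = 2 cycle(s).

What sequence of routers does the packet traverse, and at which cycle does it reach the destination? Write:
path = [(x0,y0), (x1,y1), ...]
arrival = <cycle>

src (1,1)  cyc=9
W→(0,1)  cyc=11
N→(0,2)  cyc=13
N→(0,3)  cyc=15

path = [(1,1), (0,1), (0,2), (0,3)]
arrival = 15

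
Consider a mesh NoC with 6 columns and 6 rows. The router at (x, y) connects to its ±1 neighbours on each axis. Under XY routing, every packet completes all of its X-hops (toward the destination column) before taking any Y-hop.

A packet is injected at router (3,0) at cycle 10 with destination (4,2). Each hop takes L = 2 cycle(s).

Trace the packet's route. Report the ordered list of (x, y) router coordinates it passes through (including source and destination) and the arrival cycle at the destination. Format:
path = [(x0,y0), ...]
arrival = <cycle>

path = [(3,0), (4,0), (4,1), (4,2)]
arrival = 16

  0. router=(3,0) cycle=10 (inject)
  1. router=(4,0) cycle=12 dir=E
  2. router=(4,1) cycle=14 dir=N
  3. router=(4,2) cycle=16 dir=N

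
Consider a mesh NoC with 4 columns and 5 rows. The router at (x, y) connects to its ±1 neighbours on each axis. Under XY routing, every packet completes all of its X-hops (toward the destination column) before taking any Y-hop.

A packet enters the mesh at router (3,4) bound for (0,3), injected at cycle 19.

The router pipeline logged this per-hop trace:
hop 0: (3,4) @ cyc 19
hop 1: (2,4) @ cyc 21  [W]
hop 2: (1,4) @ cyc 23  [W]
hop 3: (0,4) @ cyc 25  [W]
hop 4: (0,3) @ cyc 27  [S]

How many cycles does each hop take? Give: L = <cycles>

L = 2

From hop 0 (19) to hop 1 (21): +2 cycles.
Each hop adds L, hence L = 2.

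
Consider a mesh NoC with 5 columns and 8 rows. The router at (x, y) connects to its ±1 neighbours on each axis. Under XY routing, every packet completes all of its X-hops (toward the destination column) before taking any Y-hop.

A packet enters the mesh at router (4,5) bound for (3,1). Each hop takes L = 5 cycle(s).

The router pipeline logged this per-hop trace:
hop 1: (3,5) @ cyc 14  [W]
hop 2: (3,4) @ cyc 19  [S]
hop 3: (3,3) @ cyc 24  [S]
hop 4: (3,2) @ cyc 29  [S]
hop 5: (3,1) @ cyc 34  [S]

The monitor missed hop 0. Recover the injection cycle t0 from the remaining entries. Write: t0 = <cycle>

cyc[1] = 14 and cyc[k] = t0 + k·L for every k.
Subtract one hop: t0 = 14 − 5 = 9.

t0 = 9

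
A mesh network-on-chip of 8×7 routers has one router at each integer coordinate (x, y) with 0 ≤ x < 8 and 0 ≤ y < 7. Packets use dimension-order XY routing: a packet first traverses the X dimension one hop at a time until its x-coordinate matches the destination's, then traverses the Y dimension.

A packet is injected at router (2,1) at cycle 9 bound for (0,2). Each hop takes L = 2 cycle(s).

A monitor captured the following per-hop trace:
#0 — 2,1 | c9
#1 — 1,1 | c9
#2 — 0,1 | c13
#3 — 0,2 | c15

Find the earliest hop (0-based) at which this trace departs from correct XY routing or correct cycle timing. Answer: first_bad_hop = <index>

  1: Δx=-1 Δy=+0 Δt=0 [BAD: Δcyc=0≠L]

first_bad_hop = 1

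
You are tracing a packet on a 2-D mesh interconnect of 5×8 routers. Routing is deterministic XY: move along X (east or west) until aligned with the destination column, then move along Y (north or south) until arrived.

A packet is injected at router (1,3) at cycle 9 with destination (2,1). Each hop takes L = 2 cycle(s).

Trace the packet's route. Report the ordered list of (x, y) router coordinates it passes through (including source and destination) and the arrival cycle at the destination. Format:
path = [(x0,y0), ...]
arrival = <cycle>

t=9: at (1,3)
t=11: at (2,3) after E
t=13: at (2,2) after S
t=15: at (2,1) after S

path = [(1,3), (2,3), (2,2), (2,1)]
arrival = 15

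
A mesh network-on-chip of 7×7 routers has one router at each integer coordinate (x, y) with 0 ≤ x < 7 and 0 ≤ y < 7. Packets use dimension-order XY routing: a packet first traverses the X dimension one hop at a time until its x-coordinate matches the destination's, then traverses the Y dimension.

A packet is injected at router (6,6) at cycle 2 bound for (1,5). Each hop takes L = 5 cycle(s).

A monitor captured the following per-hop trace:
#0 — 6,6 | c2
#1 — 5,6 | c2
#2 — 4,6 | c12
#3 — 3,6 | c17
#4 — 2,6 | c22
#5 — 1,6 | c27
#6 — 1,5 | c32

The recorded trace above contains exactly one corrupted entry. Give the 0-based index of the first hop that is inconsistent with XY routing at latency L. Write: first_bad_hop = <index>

  1: Δx=-1 Δy=+0 Δt=0 [BAD: Δcyc=0≠L]

first_bad_hop = 1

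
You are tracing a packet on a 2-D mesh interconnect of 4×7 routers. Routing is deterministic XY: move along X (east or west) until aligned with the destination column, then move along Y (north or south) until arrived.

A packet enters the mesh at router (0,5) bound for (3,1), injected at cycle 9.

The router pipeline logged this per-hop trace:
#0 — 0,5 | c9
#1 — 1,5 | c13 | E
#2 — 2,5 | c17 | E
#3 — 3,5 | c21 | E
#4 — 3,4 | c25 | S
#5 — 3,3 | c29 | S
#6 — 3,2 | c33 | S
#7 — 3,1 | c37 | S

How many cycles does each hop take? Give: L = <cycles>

L = 4

Δcyc across hop 0→1: 13 − 9 = 4.
That increment is L by definition: L = 4.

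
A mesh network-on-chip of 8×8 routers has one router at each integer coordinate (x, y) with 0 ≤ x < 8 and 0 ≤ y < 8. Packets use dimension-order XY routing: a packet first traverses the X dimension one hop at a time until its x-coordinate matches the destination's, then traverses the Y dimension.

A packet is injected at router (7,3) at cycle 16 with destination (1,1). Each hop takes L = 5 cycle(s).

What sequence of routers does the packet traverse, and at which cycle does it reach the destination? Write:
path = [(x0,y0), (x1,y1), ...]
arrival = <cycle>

path = [(7,3), (6,3), (5,3), (4,3), (3,3), (2,3), (1,3), (1,2), (1,1)]
arrival = 56

  0. router=(7,3) cycle=16 (inject)
  1. router=(6,3) cycle=21 dir=W
  2. router=(5,3) cycle=26 dir=W
  3. router=(4,3) cycle=31 dir=W
  4. router=(3,3) cycle=36 dir=W
  5. router=(2,3) cycle=41 dir=W
  6. router=(1,3) cycle=46 dir=W
  7. router=(1,2) cycle=51 dir=S
  8. router=(1,1) cycle=56 dir=S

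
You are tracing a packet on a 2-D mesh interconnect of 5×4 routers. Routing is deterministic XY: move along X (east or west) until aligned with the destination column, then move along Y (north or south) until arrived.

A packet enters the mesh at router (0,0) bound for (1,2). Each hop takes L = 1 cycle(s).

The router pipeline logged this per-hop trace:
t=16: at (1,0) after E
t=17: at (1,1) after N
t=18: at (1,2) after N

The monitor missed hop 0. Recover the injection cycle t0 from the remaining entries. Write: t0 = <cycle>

t0 = 15

Hop 1 reached at cycle 16; hop k is at t0 + k·L.
So t0 = 16 − 1·1 = 15.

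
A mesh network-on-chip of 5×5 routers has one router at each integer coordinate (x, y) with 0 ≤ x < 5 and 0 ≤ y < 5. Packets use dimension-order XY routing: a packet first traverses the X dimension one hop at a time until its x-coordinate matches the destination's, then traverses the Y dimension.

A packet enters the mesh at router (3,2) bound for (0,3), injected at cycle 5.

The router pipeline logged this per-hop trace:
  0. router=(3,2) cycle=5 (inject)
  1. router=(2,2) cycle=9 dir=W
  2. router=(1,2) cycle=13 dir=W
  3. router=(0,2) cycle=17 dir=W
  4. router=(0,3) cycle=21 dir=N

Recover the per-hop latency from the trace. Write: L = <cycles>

L = 4

From hop 0 (5) to hop 1 (9): +4 cycles.
Each hop adds L, hence L = 4.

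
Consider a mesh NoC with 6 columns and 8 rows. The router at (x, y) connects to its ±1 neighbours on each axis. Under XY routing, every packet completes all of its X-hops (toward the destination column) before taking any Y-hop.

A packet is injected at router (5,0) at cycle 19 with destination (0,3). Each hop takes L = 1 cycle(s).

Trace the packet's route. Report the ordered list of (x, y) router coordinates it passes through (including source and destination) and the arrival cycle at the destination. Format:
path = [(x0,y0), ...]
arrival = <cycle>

path = [(5,0), (4,0), (3,0), (2,0), (1,0), (0,0), (0,1), (0,2), (0,3)]
arrival = 27

  0. router=(5,0) cycle=19 (inject)
  1. router=(4,0) cycle=20 dir=W
  2. router=(3,0) cycle=21 dir=W
  3. router=(2,0) cycle=22 dir=W
  4. router=(1,0) cycle=23 dir=W
  5. router=(0,0) cycle=24 dir=W
  6. router=(0,1) cycle=25 dir=N
  7. router=(0,2) cycle=26 dir=N
  8. router=(0,3) cycle=27 dir=N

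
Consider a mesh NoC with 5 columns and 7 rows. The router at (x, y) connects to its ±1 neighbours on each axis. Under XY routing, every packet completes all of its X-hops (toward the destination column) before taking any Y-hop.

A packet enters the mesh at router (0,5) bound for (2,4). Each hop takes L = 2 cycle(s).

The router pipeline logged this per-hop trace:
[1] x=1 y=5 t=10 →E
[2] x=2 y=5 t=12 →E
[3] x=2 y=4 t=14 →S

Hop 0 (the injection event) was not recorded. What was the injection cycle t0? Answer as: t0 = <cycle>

t0 = 8

cyc[1] = 10 and cyc[k] = t0 + k·L for every k.
Therefore t0 = 10 − L = 8.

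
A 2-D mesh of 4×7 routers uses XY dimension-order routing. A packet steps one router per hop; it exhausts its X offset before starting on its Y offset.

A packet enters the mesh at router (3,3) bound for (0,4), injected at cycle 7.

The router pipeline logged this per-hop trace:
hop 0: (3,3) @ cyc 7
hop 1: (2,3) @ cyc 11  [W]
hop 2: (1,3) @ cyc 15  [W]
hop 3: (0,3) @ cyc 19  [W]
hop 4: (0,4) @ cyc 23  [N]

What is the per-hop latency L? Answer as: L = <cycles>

L = 4

Δcyc across hop 0→1: 11 − 7 = 4.
One hop costs L cycles, so L = 4.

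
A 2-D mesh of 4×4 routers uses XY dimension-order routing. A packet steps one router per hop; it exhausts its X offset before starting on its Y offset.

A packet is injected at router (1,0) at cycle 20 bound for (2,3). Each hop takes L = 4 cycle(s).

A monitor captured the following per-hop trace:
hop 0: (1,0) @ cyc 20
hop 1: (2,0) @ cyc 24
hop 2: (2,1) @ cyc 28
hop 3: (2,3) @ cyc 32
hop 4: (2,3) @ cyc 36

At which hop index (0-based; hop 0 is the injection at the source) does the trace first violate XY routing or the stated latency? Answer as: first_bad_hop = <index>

first_bad_hop = 3

  1: Δx=+1 Δy=+0 Δt=4 [ok]
  2: Δx=+0 Δy=+1 Δt=4 [ok]
  3: Δx=+0 Δy=+2 Δt=4 [BAD: non-unit step]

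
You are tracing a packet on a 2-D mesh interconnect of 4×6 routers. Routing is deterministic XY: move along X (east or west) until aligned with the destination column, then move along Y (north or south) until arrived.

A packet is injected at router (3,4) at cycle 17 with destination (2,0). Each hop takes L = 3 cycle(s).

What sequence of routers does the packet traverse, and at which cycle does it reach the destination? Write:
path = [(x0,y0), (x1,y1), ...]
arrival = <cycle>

t=17: at (3,4)
t=20: at (2,4) after W
t=23: at (2,3) after S
t=26: at (2,2) after S
t=29: at (2,1) after S
t=32: at (2,0) after S

path = [(3,4), (2,4), (2,3), (2,2), (2,1), (2,0)]
arrival = 32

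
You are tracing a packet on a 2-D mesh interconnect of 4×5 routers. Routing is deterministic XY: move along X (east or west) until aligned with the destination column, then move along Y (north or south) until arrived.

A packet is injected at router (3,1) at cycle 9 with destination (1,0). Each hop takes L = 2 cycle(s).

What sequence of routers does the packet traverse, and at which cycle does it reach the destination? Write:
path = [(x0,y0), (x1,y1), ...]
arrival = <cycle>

path = [(3,1), (2,1), (1,1), (1,0)]
arrival = 15

[0] x=3 y=1 t=9
[1] x=2 y=1 t=11 →W
[2] x=1 y=1 t=13 →W
[3] x=1 y=0 t=15 →S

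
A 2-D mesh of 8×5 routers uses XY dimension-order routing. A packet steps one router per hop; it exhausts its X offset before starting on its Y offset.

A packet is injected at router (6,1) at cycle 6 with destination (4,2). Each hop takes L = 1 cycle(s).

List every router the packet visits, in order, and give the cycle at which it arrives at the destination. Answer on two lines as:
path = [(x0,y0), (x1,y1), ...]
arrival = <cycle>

  0. router=(6,1) cycle=6 (inject)
  1. router=(5,1) cycle=7 dir=W
  2. router=(4,1) cycle=8 dir=W
  3. router=(4,2) cycle=9 dir=N

path = [(6,1), (5,1), (4,1), (4,2)]
arrival = 9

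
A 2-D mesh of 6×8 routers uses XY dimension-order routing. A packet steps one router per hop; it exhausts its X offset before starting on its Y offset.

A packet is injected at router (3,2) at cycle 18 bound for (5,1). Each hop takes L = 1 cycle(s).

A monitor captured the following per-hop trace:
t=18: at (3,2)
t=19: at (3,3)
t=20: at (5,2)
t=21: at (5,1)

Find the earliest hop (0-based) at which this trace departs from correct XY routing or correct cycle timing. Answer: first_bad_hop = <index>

hop 1: step (+0,+1), +1 cyc — BAD: Y-move but x=3≠5

first_bad_hop = 1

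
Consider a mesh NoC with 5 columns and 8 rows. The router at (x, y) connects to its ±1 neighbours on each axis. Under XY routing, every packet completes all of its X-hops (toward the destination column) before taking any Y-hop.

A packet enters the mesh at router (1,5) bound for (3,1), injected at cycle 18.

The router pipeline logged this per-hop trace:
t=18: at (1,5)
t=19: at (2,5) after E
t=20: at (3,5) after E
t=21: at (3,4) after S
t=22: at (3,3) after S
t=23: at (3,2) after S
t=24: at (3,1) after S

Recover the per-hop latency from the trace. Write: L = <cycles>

Δcyc across hop 0→1: 19 − 18 = 1.
That increment is L by definition: L = 1.

L = 1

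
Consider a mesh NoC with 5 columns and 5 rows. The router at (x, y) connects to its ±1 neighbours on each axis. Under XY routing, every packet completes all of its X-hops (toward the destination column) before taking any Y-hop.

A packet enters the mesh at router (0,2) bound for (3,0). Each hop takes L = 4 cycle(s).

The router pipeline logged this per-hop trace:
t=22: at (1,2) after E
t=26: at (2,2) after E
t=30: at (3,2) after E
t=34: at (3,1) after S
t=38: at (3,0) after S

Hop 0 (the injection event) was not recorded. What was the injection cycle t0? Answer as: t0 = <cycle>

t0 = 18

At hop 1 the cycle is 22; in general cyc_k = t0 + kL.
Subtract one hop: t0 = 22 − 4 = 18.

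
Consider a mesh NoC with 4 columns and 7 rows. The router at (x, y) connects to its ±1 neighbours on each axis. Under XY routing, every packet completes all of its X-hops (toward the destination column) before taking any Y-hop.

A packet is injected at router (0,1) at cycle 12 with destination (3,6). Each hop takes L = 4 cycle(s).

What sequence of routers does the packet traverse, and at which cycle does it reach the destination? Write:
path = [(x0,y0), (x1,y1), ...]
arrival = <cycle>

path = [(0,1), (1,1), (2,1), (3,1), (3,2), (3,3), (3,4), (3,5), (3,6)]
arrival = 44

[0] x=0 y=1 t=12
[1] x=1 y=1 t=16 →E
[2] x=2 y=1 t=20 →E
[3] x=3 y=1 t=24 →E
[4] x=3 y=2 t=28 →N
[5] x=3 y=3 t=32 →N
[6] x=3 y=4 t=36 →N
[7] x=3 y=5 t=40 →N
[8] x=3 y=6 t=44 →N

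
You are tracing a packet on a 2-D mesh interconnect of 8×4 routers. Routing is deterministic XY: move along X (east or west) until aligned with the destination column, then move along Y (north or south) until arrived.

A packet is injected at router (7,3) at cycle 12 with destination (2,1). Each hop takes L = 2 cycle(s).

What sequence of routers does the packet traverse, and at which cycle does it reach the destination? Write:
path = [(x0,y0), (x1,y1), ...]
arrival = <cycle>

src (7,3)  cyc=12
W→(6,3)  cyc=14
W→(5,3)  cyc=16
W→(4,3)  cyc=18
W→(3,3)  cyc=20
W→(2,3)  cyc=22
S→(2,2)  cyc=24
S→(2,1)  cyc=26

path = [(7,3), (6,3), (5,3), (4,3), (3,3), (2,3), (2,2), (2,1)]
arrival = 26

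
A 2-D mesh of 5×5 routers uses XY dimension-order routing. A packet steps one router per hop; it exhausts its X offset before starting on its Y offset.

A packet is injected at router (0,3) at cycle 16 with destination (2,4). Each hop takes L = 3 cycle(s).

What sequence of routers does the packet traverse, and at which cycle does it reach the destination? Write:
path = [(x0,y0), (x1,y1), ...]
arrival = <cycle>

t=16: at (0,3)
t=19: at (1,3) after E
t=22: at (2,3) after E
t=25: at (2,4) after N

path = [(0,3), (1,3), (2,3), (2,4)]
arrival = 25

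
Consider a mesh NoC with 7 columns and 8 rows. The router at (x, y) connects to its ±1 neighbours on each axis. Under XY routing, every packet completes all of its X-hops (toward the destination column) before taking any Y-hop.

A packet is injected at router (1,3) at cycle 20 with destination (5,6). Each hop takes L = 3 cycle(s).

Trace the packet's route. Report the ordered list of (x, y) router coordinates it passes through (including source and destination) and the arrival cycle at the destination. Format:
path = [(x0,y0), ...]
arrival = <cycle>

path = [(1,3), (2,3), (3,3), (4,3), (5,3), (5,4), (5,5), (5,6)]
arrival = 41

#0 — 1,3 | c20
#1 — 2,3 | c23 | E
#2 — 3,3 | c26 | E
#3 — 4,3 | c29 | E
#4 — 5,3 | c32 | E
#5 — 5,4 | c35 | N
#6 — 5,5 | c38 | N
#7 — 5,6 | c41 | N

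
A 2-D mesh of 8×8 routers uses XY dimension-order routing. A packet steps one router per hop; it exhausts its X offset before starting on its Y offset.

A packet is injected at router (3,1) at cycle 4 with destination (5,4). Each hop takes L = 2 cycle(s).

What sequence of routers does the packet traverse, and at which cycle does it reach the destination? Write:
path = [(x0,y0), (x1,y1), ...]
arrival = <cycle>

path = [(3,1), (4,1), (5,1), (5,2), (5,3), (5,4)]
arrival = 14

hop 0: (3,1) @ cyc 4
hop 1: (4,1) @ cyc 6  [E]
hop 2: (5,1) @ cyc 8  [E]
hop 3: (5,2) @ cyc 10  [N]
hop 4: (5,3) @ cyc 12  [N]
hop 5: (5,4) @ cyc 14  [N]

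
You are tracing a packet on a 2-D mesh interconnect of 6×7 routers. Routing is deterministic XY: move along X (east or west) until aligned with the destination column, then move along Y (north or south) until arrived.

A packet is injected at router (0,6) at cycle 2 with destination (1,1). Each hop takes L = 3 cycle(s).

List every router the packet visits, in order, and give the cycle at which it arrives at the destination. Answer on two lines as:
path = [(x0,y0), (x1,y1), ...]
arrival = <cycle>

path = [(0,6), (1,6), (1,5), (1,4), (1,3), (1,2), (1,1)]
arrival = 20

[0] x=0 y=6 t=2
[1] x=1 y=6 t=5 →E
[2] x=1 y=5 t=8 →S
[3] x=1 y=4 t=11 →S
[4] x=1 y=3 t=14 →S
[5] x=1 y=2 t=17 →S
[6] x=1 y=1 t=20 →S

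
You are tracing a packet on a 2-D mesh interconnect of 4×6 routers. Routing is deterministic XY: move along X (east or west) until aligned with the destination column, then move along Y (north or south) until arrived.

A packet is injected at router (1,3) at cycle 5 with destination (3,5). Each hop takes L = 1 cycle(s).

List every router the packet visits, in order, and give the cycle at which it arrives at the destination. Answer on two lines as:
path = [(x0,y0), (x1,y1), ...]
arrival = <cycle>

[0] x=1 y=3 t=5
[1] x=2 y=3 t=6 →E
[2] x=3 y=3 t=7 →E
[3] x=3 y=4 t=8 →N
[4] x=3 y=5 t=9 →N

path = [(1,3), (2,3), (3,3), (3,4), (3,5)]
arrival = 9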